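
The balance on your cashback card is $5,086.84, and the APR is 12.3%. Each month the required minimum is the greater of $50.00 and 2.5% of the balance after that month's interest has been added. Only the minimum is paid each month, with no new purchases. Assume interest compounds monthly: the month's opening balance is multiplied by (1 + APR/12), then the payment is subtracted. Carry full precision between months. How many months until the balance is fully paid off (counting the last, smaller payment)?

Monthly rate r = 12.3%/12 = 1.025% = 0.01025.
While 2.5% of the post-interest balance exceeds $50.00, each month B ← (B·(1+r))·(1 − 0.025), i.e. B shrinks by the factor (1+r)·0.975 = 0.98499.
This holds for months 1–63. Entering month 64 the balance is $1,962.26; 2.5% of the post-interest balance is now below $50.00, so the flat $50.00 minimum applies from here.
From month 64 a fixed $50.00 at rate r clears $1,962.26 in 51 more payments. Total: 63 + 51 = 114 months.

114 months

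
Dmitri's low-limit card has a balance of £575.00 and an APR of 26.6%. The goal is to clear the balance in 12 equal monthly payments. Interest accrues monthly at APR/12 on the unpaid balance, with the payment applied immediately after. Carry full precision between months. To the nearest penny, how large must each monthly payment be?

Monthly rate r = 26.6%/12 = 2.21667% = 0.0221667.
Level-payment amortization: P = B₀·r / (1 − (1+r)^(−n)) = 575.00·0.0221667 / (1 − 1.02217^(−12)).
Denominator 1 − (1+r)^(−12) = 0.231330891.
P = 12.7458 / 0.231330891 ≈ 55.10.

£55.10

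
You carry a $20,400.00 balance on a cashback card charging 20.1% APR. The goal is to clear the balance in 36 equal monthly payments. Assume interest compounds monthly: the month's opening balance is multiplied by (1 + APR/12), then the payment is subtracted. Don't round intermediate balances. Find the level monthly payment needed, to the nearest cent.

$759.18

Monthly rate r = 20.1%/12 = 1.675% = 0.01675.
Level-payment amortization: P = B₀·r / (1 − (1+r)^(−n)) = 20400.00·0.01675 / (1 − 1.01675^(−36)).
Denominator 1 − (1+r)^(−36) = 0.450092705.
P = 341.7 / 0.450092705 ≈ 759.18.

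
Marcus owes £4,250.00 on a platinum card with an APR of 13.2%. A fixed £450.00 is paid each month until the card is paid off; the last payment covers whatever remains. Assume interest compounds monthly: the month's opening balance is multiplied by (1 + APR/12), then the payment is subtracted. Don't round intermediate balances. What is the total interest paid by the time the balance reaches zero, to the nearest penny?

Monthly rate r = 13.2%/12 = 1.1% = 0.011.
Payoff takes n = ⌈−ln(1 − rB₀/P)/ln(1+r)⌉ = ⌈10.027⌉ = 11 payments; the last is £12.05.
Total paid = 10·£450.00 + £12.05 = £4,512.05.
Total interest = total paid − principal = £4,512.05 − £4,250.00 = £262.05.

£262.05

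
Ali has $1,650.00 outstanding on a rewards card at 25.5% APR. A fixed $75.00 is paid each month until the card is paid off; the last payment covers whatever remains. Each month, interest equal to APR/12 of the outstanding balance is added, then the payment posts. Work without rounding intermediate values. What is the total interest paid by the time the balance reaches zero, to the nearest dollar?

Monthly rate r = 25.5%/12 = 2.125% = 0.02125.
Payoff takes n = ⌈−ln(1 − rB₀/P)/ln(1+r)⌉ = ⌈29.969⌉ = 30 payments; the last is $72.71.
Total paid = 29·$75.00 + $72.71 = $2,247.71.
Total interest = total paid − principal = $2,247.71 − $1,650.00 = $597.71.

$598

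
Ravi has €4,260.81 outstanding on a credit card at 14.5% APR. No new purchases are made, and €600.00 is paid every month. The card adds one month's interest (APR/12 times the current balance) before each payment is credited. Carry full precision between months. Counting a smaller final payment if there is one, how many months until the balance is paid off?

Monthly rate r = 14.5%/12 = 1.20833% = 0.0120833.
Recurrence: B ← B·(1+r) − €600.00.
Month 1: interest €51.48; balance after payment €3,712.29.
Month 2: interest €44.86; balance after payment €3,157.15.
Closed form: n = −ln(1 − rB₀/P)/ln(1+r) = −ln(0.91419)/ln(1.01208) ≈ 7.469, so the balance reaches zero during payment 8.

8 months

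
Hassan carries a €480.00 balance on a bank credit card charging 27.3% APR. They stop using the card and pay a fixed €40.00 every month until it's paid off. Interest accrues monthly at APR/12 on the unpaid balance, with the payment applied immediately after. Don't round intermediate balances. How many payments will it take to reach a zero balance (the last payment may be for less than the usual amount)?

Monthly rate r = 27.3%/12 = 2.275% = 0.02275.
Recurrence: B ← B·(1+r) − €40.00.
Month 1: interest €10.92; balance after payment €450.92.
Month 2: interest €10.26; balance after payment €421.18.
Closed form: n = −ln(1 − rB₀/P)/ln(1+r) = −ln(0.727)/ln(1.02275) ≈ 14.173, so the balance reaches zero during payment 15.

15 payments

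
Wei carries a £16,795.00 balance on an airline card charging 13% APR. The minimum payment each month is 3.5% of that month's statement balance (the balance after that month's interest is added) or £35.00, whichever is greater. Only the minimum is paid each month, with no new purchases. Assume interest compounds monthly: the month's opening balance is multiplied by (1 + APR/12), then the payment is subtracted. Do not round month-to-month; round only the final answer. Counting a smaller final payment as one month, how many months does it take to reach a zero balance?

148 months

Monthly rate r = 13%/12 = 1.08333% = 0.0108333.
While 3.5% of the post-interest balance exceeds £35.00, each month B ← (B·(1+r))·(1 − 0.035), i.e. B shrinks by the factor (1+r)·0.965 = 0.97545.
This holds for months 1–114. Entering month 115 the balance is £988.01; 3.5% of the post-interest balance is now below £35.00, so the flat £35.00 minimum applies from here.
From month 115 a fixed £35.00 at rate r clears £988.01 in 34 more payments. Total: 114 + 34 = 148 months.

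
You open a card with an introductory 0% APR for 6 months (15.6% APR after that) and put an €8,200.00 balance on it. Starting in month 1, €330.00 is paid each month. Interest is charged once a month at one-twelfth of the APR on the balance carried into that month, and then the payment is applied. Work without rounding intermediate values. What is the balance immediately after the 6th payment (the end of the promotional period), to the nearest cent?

€6,220.00

Promo months 1–6 at r₀ = 0%/12 = 0; months 7+ at r₁ = 15.6%/12 = 0.013.
After month 6 (no interest yet): B = €8,200.00 − 6·€330.00 = €6,220.00.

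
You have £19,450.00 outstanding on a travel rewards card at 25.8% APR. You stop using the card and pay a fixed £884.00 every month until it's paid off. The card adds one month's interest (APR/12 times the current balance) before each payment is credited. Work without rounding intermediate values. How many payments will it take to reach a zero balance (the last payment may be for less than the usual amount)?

Monthly rate r = 25.8%/12 = 2.15% = 0.0215.
Recurrence: B ← B·(1+r) − £884.00.
Month 1: interest £418.18; balance after payment £18,984.17.
Month 2: interest £408.16; balance after payment £18,508.33.
Closed form: n = −ln(1 − rB₀/P)/ln(1+r) = −ln(0.52695)/ln(1.0215) ≈ 30.117, so the balance reaches zero during payment 31.

31 payments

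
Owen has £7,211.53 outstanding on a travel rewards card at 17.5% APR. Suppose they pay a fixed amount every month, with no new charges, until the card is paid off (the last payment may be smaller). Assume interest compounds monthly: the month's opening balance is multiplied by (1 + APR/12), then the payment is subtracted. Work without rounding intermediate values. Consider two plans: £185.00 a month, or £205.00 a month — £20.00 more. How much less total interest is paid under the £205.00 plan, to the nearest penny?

£550.79

Monthly rate r = 17.5%/12 = 1.45833% = 0.0145833.
At £185.00/mo: n = ⌈−ln(1 − rB₀/P)/ln(1+r)⌉ = 59 payments (last £9.11); total interest = total paid − £7,211.53 = £3,527.58.
At £205.00/mo: 50 payments (last £143.32); total interest £2,976.79.
Interest saved = £3,527.58 − £2,976.79 = £550.79.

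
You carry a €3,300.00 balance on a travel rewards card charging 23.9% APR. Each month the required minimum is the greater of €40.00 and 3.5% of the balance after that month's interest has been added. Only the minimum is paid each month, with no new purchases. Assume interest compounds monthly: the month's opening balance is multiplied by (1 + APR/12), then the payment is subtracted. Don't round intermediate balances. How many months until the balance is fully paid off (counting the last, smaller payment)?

Monthly rate r = 23.9%/12 = 1.99167% = 0.0199167.
While 3.5% of the post-interest balance exceeds €40.00, each month B ← (B·(1+r))·(1 − 0.035), i.e. B shrinks by the factor (1+r)·0.965 = 0.98422.
This holds for months 1–68. Entering month 69 the balance is €1,118.85; 3.5% of the post-interest balance is now below €40.00, so the flat €40.00 minimum applies from here.
From month 69 a fixed €40.00 at rate r clears €1,118.85 in 42 more payments. Total: 68 + 42 = 110 months.

110 months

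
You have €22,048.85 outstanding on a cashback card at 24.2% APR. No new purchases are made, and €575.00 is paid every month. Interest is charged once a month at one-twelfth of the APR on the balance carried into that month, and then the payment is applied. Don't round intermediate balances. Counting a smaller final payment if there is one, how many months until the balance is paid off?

Monthly rate r = 24.2%/12 = 2.01667% = 0.0201667.
Recurrence: B ← B·(1+r) − €575.00.
Month 1: interest €444.65; balance after payment €21,918.50.
Month 2: interest €442.02; balance after payment €21,785.52.
Closed form: n = −ln(1 − rB₀/P)/ln(1+r) = −ln(0.22669)/ln(1.02017) ≈ 74.334, so the balance reaches zero during payment 75.

75 months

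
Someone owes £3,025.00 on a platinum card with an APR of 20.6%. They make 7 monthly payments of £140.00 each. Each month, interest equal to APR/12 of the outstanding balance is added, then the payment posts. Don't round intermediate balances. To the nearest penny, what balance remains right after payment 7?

£2,375.83

Monthly rate r = 20.6%/12 = 1.71667% = 0.0171667.
Each month: B ← B·(1+r) − £140.00.
Month 1: interest £51.93; balance after payment £2,936.93.
Month 2: interest £50.42; balance after payment £2,847.35.
Month 3: interest £48.88; balance after payment £2,756.23.
Month 4: interest £47.32; balance after payment £2,663.54.
Month 5: interest £45.72; balance after payment £2,569.27.
Month 6: interest £44.11; balance after payment £2,473.37.
Month 7: interest £42.46; balance after payment £2,375.83.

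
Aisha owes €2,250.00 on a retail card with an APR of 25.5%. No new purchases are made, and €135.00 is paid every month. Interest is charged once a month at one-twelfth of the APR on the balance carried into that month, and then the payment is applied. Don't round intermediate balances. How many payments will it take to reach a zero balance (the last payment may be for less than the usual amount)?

Monthly rate r = 25.5%/12 = 2.125% = 0.02125.
Recurrence: B ← B·(1+r) − €135.00.
Month 1: interest €47.81; balance after payment €2,162.81.
Month 2: interest €45.96; balance after payment €2,073.77.
Closed form: n = −ln(1 − rB₀/P)/ln(1+r) = −ln(0.64583)/ln(1.02125) ≈ 20.793, so the balance reaches zero during payment 21.

21 payments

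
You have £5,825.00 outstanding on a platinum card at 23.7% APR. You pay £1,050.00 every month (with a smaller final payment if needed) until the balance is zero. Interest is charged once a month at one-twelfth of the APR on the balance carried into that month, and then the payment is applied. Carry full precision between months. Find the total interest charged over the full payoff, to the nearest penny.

£405.88

Monthly rate r = 23.7%/12 = 1.975% = 0.01975.
Payoff takes n = ⌈−ln(1 − rB₀/P)/ln(1+r)⌉ = ⌈5.934⌉ = 6 payments; the last is £980.88.
Total paid = 5·£1,050.00 + £980.88 = £6,230.88.
Total interest = total paid − principal = £6,230.88 − £5,825.00 = £405.88.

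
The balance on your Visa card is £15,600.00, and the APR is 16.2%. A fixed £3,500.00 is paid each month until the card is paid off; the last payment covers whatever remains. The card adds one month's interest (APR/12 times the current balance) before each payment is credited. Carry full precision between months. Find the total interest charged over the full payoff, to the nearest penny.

Monthly rate r = 16.2%/12 = 1.35% = 0.0135.
Payoff takes n = ⌈−ln(1 − rB₀/P)/ln(1+r)⌉ = ⌈4.628⌉ = 5 payments; the last is £2,202.90.
Total paid = 4·£3,500.00 + £2,202.90 = £16,202.90.
Total interest = total paid − principal = £16,202.90 − £15,600.00 = £602.90.

£602.90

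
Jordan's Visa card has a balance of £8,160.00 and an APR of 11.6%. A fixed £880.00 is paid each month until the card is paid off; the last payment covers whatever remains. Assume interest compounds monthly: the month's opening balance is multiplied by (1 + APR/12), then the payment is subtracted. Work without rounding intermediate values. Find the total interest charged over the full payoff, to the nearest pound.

£431

Monthly rate r = 11.6%/12 = 0.966667% = 0.00966667.
Payoff takes n = ⌈−ln(1 − rB₀/P)/ln(1+r)⌉ = ⌈9.762⌉ = 10 payments; the last is £671.18.
Total paid = 9·£880.00 + £671.18 = £8,591.18.
Total interest = total paid − principal = £8,591.18 − £8,160.00 = £431.18.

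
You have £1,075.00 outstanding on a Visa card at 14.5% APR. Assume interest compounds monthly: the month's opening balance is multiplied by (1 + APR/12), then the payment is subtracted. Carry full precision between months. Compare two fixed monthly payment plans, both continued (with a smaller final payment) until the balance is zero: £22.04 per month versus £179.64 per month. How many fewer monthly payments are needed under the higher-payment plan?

Monthly rate r = 14.5%/12 = 1.20833% = 0.0120833.
At £22.04/mo: n = ⌈−ln(1 − rB₀/P)/ln(1+r)⌉ = 75 payments (last £2.29); total interest = total paid − £1,075.00 = £558.25.
At £179.64/mo: 7 payments (last £44.94); total interest £47.78.
Payments saved = 75 − 7 = 68.

68 fewer payments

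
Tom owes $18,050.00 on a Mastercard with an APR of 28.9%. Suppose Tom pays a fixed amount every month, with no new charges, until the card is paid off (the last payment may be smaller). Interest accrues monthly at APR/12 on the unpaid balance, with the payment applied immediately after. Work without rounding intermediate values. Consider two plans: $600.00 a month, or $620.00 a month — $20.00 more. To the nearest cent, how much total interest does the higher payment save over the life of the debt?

$1,037.59

Monthly rate r = 28.9%/12 = 2.40833% = 0.0240833.
At $600.00/mo: n = ⌈−ln(1 − rB₀/P)/ln(1+r)⌉ = 55 payments (last $104.55); total interest = total paid − $18,050.00 = $14,454.55.
At $620.00/mo: 51 payments (last $466.96); total interest $13,416.96.
Interest saved = $14,454.55 − $13,416.96 = $1,037.59.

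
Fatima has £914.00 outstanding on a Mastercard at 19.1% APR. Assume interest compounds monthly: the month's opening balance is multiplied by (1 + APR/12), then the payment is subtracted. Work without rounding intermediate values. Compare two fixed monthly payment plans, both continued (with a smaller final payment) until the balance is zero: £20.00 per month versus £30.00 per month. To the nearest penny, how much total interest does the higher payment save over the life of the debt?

Monthly rate r = 19.1%/12 = 1.59167% = 0.0159167.
At £20.00/mo: n = ⌈−ln(1 − rB₀/P)/ln(1+r)⌉ = 83 payments (last £6.15); total interest = total paid − £914.00 = £732.15.
At £30.00/mo: 43 payments (last £0.41); total interest £346.41.
Interest saved = £732.15 − £346.41 = £385.74.

£385.74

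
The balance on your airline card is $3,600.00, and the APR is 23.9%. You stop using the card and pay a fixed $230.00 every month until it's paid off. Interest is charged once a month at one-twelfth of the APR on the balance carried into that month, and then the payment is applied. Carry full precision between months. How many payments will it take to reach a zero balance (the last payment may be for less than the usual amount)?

19 payments

Monthly rate r = 23.9%/12 = 1.99167% = 0.0199167.
Recurrence: B ← B·(1+r) − $230.00.
Month 1: interest $71.70; balance after payment $3,441.70.
Month 2: interest $68.55; balance after payment $3,280.25.
Closed form: n = −ln(1 − rB₀/P)/ln(1+r) = −ln(0.68826)/ln(1.01992) ≈ 18.944, so the balance reaches zero during payment 19.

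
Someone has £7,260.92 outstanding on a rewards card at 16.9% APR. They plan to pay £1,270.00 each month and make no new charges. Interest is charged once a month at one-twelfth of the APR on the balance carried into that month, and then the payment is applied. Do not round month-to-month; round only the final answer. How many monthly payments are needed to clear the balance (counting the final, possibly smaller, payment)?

Monthly rate r = 16.9%/12 = 1.40833% = 0.0140833.
Recurrence: B ← B·(1+r) − £1,270.00.
Month 1: interest £102.26; balance after payment £6,093.18.
Month 2: interest £85.81; balance after payment £4,908.99.
Closed form: n = −ln(1 − rB₀/P)/ln(1+r) = −ln(0.91948)/ln(1.01408) ≈ 6.002, so the balance reaches zero during payment 7.

7 months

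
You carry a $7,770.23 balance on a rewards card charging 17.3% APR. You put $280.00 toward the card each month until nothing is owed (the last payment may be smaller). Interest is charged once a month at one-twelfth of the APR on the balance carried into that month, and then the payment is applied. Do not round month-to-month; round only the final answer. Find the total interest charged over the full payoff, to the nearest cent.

$2,225.20

Monthly rate r = 17.3%/12 = 1.44167% = 0.0144167.
Payoff takes n = ⌈−ln(1 − rB₀/P)/ln(1+r)⌉ = ⌈35.696⌉ = 36 payments; the last is $195.43.
Total paid = 35·$280.00 + $195.43 = $9,995.43.
Total interest = total paid − principal = $9,995.43 − $7,770.23 = $2,225.20.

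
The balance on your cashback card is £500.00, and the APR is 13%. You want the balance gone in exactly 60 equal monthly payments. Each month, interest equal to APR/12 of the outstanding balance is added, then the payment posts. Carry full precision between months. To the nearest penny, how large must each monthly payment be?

£11.38

Monthly rate r = 13%/12 = 1.08333% = 0.0108333.
Level-payment amortization: P = B₀·r / (1 − (1+r)^(−n)) = 500.00·0.0108333 / (1 − 1.01083^(−60)).
Denominator 1 − (1+r)^(−60) = 0.476126162.
P = 5.41667 / 0.476126162 ≈ 11.38.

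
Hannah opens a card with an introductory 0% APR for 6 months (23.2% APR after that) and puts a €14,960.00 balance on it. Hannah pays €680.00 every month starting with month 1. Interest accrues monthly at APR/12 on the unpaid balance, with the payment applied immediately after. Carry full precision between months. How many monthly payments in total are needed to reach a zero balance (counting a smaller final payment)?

26 months

Promo months 1–6 at r₀ = 0%/12 = 0; months 7+ at r₁ = 23.2%/12 = 0.0193333.
After month 6 (no interest yet): B = €14,960.00 − 6·€680.00 = €10,880.00.
Then at r₁ with €680.00/mo: n₂ = −ln(1 − r₁·B/P)/ln(1+r₁) ≈ 19.33 → 20 more payments.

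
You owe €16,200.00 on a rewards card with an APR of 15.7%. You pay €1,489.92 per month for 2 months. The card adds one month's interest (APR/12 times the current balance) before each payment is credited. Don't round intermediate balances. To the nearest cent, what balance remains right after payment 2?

Monthly rate r = 15.7%/12 = 1.30833% = 0.0130833.
Each month: B ← B·(1+r) − €1,489.92.
Month 1: interest €211.95; balance after payment €14,922.03.
Month 2: interest €195.23; balance after payment €13,627.34.

€13,627.34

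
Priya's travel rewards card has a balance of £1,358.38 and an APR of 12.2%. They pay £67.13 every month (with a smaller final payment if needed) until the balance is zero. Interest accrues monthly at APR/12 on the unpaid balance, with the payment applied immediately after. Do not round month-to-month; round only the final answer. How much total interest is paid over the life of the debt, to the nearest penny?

£170.21

Monthly rate r = 12.2%/12 = 1.01667% = 0.0101667.
Payoff takes n = ⌈−ln(1 − rB₀/P)/ln(1+r)⌉ = ⌈22.770⌉ = 23 payments; the last is £51.73.
Total paid = 22·£67.13 + £51.73 = £1,528.59.
Total interest = total paid − principal = £1,528.59 − £1,358.38 = £170.21.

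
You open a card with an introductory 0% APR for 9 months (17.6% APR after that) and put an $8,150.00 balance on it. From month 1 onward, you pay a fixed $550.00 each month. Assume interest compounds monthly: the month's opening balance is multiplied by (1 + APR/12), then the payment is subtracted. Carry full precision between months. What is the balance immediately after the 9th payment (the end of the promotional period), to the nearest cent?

$3,200.00

Promo months 1–9 at r₀ = 0%/12 = 0; months 10+ at r₁ = 17.6%/12 = 0.0146667.
After month 9 (no interest yet): B = $8,150.00 − 9·$550.00 = $3,200.00.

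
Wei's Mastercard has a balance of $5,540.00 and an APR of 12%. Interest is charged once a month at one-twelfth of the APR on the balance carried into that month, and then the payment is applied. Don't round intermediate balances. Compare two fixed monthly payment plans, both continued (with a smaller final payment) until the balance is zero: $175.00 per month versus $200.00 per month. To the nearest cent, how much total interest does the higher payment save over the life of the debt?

Monthly rate r = 12%/12 = 1% = 0.01.
At $175.00/mo: n = ⌈−ln(1 − rB₀/P)/ln(1+r)⌉ = 39 payments (last $44.49); total interest = total paid − $5,540.00 = $1,154.49.
At $200.00/mo: 33 payments (last $119.54); total interest $979.54.
Interest saved = $1,154.49 − $979.54 = $174.95.

$174.95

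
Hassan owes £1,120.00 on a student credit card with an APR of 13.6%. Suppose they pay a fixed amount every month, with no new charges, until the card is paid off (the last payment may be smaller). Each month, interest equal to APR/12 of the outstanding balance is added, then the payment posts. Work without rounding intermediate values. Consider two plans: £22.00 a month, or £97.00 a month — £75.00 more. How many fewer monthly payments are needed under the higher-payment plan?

64 fewer payments

Monthly rate r = 13.6%/12 = 1.13333% = 0.0113333.
At £22.00/mo: n = ⌈−ln(1 − rB₀/P)/ln(1+r)⌉ = 77 payments (last £7.49); total interest = total paid − £1,120.00 = £559.49.
At £97.00/mo: 13 payments (last £43.30); total interest £87.30.
Payments saved = 77 − 13 = 64.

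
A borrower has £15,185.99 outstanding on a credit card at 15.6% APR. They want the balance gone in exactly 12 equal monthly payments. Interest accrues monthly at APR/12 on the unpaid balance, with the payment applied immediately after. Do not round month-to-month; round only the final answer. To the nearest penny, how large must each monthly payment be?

£1,374.97

Monthly rate r = 15.6%/12 = 1.3% = 0.013.
Level-payment amortization: P = B₀·r / (1 − (1+r)^(−n)) = 15185.99·0.013 / (1 − 1.013^(−12)).
Denominator 1 − (1+r)^(−12) = 0.143580286.
P = 197.418 / 0.143580286 ≈ 1374.97.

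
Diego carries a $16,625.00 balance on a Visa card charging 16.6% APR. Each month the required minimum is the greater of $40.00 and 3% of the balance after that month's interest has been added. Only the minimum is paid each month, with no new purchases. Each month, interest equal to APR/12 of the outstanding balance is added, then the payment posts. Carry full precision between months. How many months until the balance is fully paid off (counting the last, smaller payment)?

196 months

Monthly rate r = 16.6%/12 = 1.38333% = 0.0138333.
While 3% of the post-interest balance exceeds $40.00, each month B ← (B·(1+r))·(1 − 0.03), i.e. B shrinks by the factor (1+r)·0.97 = 0.98342.
This holds for months 1–152. Entering month 153 the balance is $1,309.13; 3% of the post-interest balance is now below $40.00, so the flat $40.00 minimum applies from here.
From month 153 a fixed $40.00 at rate r clears $1,309.13 in 44 more payments. Total: 152 + 44 = 196 months.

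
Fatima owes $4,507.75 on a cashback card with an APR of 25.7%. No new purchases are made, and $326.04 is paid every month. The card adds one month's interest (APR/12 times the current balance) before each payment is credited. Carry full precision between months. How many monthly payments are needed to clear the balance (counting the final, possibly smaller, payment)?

Monthly rate r = 25.7%/12 = 2.14167% = 0.0214167.
Recurrence: B ← B·(1+r) − $326.04.
Month 1: interest $96.54; balance after payment $4,278.25.
Month 2: interest $91.63; balance after payment $4,043.84.
Closed form: n = −ln(1 − rB₀/P)/ln(1+r) = −ln(0.7039)/ln(1.02142) ≈ 16.570, so the balance reaches zero during payment 17.

17 payments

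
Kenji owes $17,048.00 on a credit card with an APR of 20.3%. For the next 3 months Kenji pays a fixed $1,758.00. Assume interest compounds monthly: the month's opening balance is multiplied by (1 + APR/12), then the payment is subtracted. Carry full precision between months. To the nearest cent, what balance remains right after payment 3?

$12,564.18

Monthly rate r = 20.3%/12 = 1.69167% = 0.0169167.
Each month: B ← B·(1+r) − $1,758.00.
Month 1: interest $288.40; balance after payment $15,578.40.
Month 2: interest $263.53; balance after payment $14,083.93.
Month 3: interest $238.25; balance after payment $12,564.18.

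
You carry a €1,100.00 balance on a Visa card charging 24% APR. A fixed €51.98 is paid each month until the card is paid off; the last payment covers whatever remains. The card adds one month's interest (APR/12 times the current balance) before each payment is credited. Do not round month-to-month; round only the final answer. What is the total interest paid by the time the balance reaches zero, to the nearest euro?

Monthly rate r = 24%/12 = 2% = 0.02.
Payoff takes n = ⌈−ln(1 − rB₀/P)/ln(1+r)⌉ = ⌈27.791⌉ = 28 payments; the last is €41.18.
Total paid = 27·€51.98 + €41.18 = €1,444.64.
Total interest = total paid − principal = €1,444.64 − €1,100.00 = €344.64.

€345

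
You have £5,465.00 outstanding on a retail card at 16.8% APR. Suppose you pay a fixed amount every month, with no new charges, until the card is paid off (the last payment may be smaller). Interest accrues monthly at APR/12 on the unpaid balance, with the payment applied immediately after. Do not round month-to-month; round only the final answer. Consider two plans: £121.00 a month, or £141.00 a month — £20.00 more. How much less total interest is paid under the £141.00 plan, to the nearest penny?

£774.24

Monthly rate r = 16.8%/12 = 1.4% = 0.014.
At £121.00/mo: n = ⌈−ln(1 − rB₀/P)/ln(1+r)⌉ = 72 payments (last £116.82); total interest = total paid − £5,465.00 = £3,242.82.
At £141.00/mo: 57 payments (last £37.58); total interest £2,468.58.
Interest saved = £3,242.82 − £2,468.58 = £774.24.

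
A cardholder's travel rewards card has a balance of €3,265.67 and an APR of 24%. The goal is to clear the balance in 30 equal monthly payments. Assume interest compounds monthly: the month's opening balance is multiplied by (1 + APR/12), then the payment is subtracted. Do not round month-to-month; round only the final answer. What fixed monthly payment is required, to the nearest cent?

Monthly rate r = 24%/12 = 2% = 0.02.
Level-payment amortization: P = B₀·r / (1 − (1+r)^(−n)) = 3265.67·0.02 / (1 − 1.02^(−30)).
Denominator 1 − (1+r)^(−30) = 0.447929111.
P = 65.3134 / 0.447929111 ≈ 145.81.

€145.81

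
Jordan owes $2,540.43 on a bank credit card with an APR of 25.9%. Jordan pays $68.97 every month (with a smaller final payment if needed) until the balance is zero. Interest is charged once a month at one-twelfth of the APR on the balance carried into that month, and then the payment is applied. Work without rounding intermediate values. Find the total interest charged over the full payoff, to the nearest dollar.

$2,578

Monthly rate r = 25.9%/12 = 2.15833% = 0.0215833.
Payoff takes n = ⌈−ln(1 − rB₀/P)/ln(1+r)⌉ = ⌈74.213⌉ = 75 payments; the last is $14.84.
Total paid = 74·$68.97 + $14.84 = $5,118.62.
Total interest = total paid − principal = $5,118.62 − $2,540.43 = $2,578.19.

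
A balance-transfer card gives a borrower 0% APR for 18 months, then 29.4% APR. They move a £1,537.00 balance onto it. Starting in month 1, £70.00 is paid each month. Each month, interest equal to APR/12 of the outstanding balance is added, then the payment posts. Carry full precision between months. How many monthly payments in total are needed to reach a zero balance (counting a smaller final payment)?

23 months

Promo months 1–18 at r₀ = 0%/12 = 0; months 19+ at r₁ = 29.4%/12 = 0.0245.
After month 18 (no interest yet): B = £1,537.00 − 18·£70.00 = £277.00.
Then at r₁ with £70.00/mo: n₂ = −ln(1 − r₁·B/P)/ln(1+r₁) ≈ 4.21 → 5 more payments.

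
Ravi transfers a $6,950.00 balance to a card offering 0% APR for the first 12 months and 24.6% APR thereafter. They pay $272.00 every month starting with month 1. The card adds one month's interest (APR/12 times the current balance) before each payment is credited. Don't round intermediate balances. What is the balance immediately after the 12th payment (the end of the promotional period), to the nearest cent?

Promo months 1–12 at r₀ = 0%/12 = 0; months 13+ at r₁ = 24.6%/12 = 0.0205.
After month 12 (no interest yet): B = $6,950.00 − 12·$272.00 = $3,686.00.

$3,686.00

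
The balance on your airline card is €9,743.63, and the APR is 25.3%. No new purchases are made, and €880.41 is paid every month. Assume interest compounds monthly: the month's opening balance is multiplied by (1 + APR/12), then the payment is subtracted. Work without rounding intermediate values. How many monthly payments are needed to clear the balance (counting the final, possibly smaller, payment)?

Monthly rate r = 25.3%/12 = 2.10833% = 0.0210833.
Recurrence: B ← B·(1+r) − €880.41.
Month 1: interest €205.43; balance after payment €9,068.65.
Month 2: interest €191.20; balance after payment €8,379.44.
Closed form: n = −ln(1 − rB₀/P)/ln(1+r) = −ln(0.76667)/ln(1.02108) ≈ 12.735, so the balance reaches zero during payment 13.

13 months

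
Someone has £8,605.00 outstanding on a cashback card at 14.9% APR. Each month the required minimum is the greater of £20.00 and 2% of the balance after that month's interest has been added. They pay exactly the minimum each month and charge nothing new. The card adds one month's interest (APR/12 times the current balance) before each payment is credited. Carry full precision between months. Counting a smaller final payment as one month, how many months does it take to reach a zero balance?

353 months

Monthly rate r = 14.9%/12 = 1.24167% = 0.0124167.
While 2% of the post-interest balance exceeds £20.00, each month B ← (B·(1+r))·(1 − 0.02), i.e. B shrinks by the factor (1+r)·0.98 = 0.99217.
This holds for months 1–276. Entering month 277 the balance is £982.45; 2% of the post-interest balance is now below £20.00, so the flat £20.00 minimum applies from here.
From month 277 a fixed £20.00 at rate r clears £982.45 in 77 more payments. Total: 276 + 77 = 353 months.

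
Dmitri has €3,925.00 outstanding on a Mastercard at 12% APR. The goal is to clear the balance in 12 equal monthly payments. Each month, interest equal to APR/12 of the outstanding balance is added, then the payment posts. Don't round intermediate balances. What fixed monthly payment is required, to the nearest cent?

Monthly rate r = 12%/12 = 1% = 0.01.
Level-payment amortization: P = B₀·r / (1 − (1+r)^(−n)) = 3925.00·0.01 / (1 − 1.01^(−12)).
Denominator 1 − (1+r)^(−12) = 0.112550775.
P = 39.25 / 0.112550775 ≈ 348.73.

€348.73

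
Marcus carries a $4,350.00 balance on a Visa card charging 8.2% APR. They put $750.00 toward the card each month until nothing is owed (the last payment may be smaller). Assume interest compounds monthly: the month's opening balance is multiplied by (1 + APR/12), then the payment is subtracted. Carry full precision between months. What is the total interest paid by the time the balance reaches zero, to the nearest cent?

$103.85

Monthly rate r = 8.2%/12 = 0.683333% = 0.00683333.
Payoff takes n = ⌈−ln(1 − rB₀/P)/ln(1+r)⌉ = ⌈5.938⌉ = 6 payments; the last is $703.85.
Total paid = 5·$750.00 + $703.85 = $4,453.85.
Total interest = total paid − principal = $4,453.85 − $4,350.00 = $103.85.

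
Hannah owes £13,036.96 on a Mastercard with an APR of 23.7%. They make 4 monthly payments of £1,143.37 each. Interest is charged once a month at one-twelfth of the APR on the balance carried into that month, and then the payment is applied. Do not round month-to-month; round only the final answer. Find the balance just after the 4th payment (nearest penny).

£9,387.03

Monthly rate r = 23.7%/12 = 1.975% = 0.01975.
Each month: B ← B·(1+r) − £1,143.37.
Month 1: interest £257.48; balance after payment £12,151.07.
Month 2: interest £239.98; balance after payment £11,247.68.
Month 3: interest £222.14; balance after payment £10,326.46.
Month 4: interest £203.95; balance after payment £9,387.03.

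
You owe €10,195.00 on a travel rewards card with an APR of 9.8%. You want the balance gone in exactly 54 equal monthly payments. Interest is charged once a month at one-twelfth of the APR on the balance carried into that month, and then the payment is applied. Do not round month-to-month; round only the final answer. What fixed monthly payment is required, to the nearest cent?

€234.23

Monthly rate r = 9.8%/12 = 0.816667% = 0.00816667.
Level-payment amortization: P = B₀·r / (1 − (1+r)^(−n)) = 10195.00·0.00816667 / (1 − 1.00817^(−54)).
Denominator 1 − (1+r)^(−54) = 0.355453941.
P = 83.2592 / 0.355453941 ≈ 234.23.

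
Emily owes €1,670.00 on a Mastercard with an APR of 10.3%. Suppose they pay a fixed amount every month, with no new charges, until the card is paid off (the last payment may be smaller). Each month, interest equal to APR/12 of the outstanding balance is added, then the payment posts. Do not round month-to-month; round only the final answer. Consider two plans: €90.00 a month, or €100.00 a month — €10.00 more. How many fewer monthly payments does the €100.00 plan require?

Monthly rate r = 10.3%/12 = 0.858333% = 0.00858333.
At €90.00/mo: n = ⌈−ln(1 − rB₀/P)/ln(1+r)⌉ = 21 payments (last €26.92); total interest = total paid − €1,670.00 = €156.92.
At €100.00/mo: 19 payments (last €10.28); total interest €140.28.
Payments saved = 21 − 19 = 2.

2 fewer payments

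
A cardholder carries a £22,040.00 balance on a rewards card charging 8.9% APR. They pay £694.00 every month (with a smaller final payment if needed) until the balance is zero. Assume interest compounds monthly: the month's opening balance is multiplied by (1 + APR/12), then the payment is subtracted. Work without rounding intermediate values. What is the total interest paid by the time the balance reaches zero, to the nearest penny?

Monthly rate r = 8.9%/12 = 0.741667% = 0.00741667.
Payoff takes n = ⌈−ln(1 − rB₀/P)/ln(1+r)⌉ = ⌈36.348⌉ = 37 payments; the last is £241.78.
Total paid = 36·£694.00 + £241.78 = £25,225.78.
Total interest = total paid − principal = £25,225.78 − £22,040.00 = £3,185.78.

£3,185.78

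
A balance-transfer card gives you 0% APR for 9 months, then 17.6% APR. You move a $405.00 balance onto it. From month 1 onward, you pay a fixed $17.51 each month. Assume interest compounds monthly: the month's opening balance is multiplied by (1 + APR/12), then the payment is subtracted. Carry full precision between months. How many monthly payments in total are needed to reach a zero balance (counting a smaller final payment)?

25 payments

Promo months 1–9 at r₀ = 0%/12 = 0; months 10+ at r₁ = 17.6%/12 = 0.0146667.
After month 9 (no interest yet): B = $405.00 − 9·$17.51 = $247.41.
Then at r₁ with $17.51/mo: n₂ = −ln(1 − r₁·B/P)/ln(1+r₁) ≈ 15.95 → 16 more payments.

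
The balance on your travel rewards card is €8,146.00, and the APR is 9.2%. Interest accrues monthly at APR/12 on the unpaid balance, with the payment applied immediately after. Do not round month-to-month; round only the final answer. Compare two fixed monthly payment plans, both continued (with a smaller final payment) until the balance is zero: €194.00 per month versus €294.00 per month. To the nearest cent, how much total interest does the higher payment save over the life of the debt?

Monthly rate r = 9.2%/12 = 0.766667% = 0.00766667.
At €194.00/mo: n = ⌈−ln(1 − rB₀/P)/ln(1+r)⌉ = 51 payments (last €168.24); total interest = total paid − €8,146.00 = €1,722.24.
At €294.00/mo: 32 payments (last €78.56); total interest €1,046.56.
Interest saved = €1,722.24 − €1,046.56 = €675.68.

€675.68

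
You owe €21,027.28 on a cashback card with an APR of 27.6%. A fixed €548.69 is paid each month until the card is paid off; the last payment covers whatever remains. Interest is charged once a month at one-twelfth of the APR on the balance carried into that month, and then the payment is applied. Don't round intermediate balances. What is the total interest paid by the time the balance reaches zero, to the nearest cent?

Monthly rate r = 27.6%/12 = 2.3% = 0.023.
Payoff takes n = ⌈−ln(1 − rB₀/P)/ln(1+r)⌉ = ⌈93.766⌉ = 94 payments; the last is €421.26.
Total paid = 93·€548.69 + €421.26 = €51,449.43.
Total interest = total paid − principal = €51,449.43 − €21,027.28 = €30,422.15.

€30,422.15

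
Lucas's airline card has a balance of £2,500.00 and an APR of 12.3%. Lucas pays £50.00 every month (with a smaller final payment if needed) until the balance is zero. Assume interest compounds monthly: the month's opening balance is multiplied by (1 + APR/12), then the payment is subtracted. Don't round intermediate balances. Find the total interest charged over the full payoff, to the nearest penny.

£1,022.70

Monthly rate r = 12.3%/12 = 1.025% = 0.01025.
Payoff takes n = ⌈−ln(1 − rB₀/P)/ln(1+r)⌉ = ⌈70.453⌉ = 71 payments; the last is £22.70.
Total paid = 70·£50.00 + £22.70 = £3,522.70.
Total interest = total paid − principal = £3,522.70 − £2,500.00 = £1,022.70.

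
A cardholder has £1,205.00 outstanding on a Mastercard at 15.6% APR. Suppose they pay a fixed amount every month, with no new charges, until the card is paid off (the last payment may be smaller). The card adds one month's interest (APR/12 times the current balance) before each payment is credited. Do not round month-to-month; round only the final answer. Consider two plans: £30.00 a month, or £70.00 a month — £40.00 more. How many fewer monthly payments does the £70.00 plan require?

38 fewer payments

Monthly rate r = 15.6%/12 = 1.3% = 0.013.
At £30.00/mo: n = ⌈−ln(1 − rB₀/P)/ln(1+r)⌉ = 58 payments (last £5.30); total interest = total paid − £1,205.00 = £510.30.
At £70.00/mo: 20 payments (last £43.02); total interest £168.02.
Payments saved = 58 − 20 = 38.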